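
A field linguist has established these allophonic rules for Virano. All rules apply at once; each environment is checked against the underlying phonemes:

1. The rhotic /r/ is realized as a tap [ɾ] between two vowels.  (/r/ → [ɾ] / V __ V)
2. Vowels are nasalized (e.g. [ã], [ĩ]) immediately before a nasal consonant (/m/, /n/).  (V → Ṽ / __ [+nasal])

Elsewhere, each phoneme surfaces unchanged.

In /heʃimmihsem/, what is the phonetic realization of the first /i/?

/i/ (between /ʃ/ and /m/) occurs before a nasal consonant → [ĩ] by rule 2.

[ĩ]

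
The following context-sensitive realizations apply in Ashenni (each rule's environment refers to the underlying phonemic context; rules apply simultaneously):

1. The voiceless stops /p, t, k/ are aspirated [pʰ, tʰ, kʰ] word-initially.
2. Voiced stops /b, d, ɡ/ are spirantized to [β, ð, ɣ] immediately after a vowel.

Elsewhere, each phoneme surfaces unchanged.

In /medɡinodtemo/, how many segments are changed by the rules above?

2

Segments that undergo a rule: /d/ → [ð] (rule 2); /d/ → [ð] (rule 2).
All other segments surface unchanged.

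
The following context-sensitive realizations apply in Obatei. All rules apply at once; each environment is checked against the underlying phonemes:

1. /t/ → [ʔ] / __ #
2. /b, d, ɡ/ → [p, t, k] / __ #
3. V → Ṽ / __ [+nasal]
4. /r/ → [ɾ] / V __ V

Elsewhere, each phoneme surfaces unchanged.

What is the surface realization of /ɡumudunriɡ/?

/ɡ/ (word-initial) fails the environment for rule 2, so it stays [ɡ].
/u/ (between /ɡ/ and /m/) occurs before a nasal consonant → [ũ] by rule 3.
/u/ (between /m/ and /d/) fails the environment for rule 3, so it stays [u].
/d/ (between /u/ and /u/) fails the environment for rule 2, so it stays [d].
/u/ (between /d/ and /n/): before a nasal consonant, so rule 3 applies → [ũ].
/r/ — between /n/ and /i/; rule 4 does not apply here → [r].
/i/ — between /r/ and /ɡ/; rule 3 does not apply here → [i].
/ɡ/ meets the environment for rule 2 (word-finally) → [k].

[ɡũmudũnrik]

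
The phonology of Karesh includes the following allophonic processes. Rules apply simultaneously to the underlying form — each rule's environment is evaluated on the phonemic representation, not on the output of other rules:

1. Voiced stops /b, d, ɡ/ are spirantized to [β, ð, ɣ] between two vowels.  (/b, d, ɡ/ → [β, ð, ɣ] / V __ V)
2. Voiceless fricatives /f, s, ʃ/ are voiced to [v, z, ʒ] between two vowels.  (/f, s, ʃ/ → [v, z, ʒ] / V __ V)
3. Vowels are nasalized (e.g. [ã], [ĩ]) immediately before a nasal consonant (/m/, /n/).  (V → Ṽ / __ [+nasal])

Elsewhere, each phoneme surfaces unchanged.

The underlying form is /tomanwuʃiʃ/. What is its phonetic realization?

/t/ (word-initial) is unaffected → [t].
/o/ — between /t/ and /m/, before a nasal consonant — surfaces as [õ] (rule 3).
/m/ stays [m].
/a/ (between /m/ and /n/): before a nasal consonant, so rule 3 applies → [ã].
/n/ (between /a/ and /w/): no rule targets it → [n].
/w/ stays [w].
/u/ — between /w/ and /ʃ/; rule 3 does not apply here → [u].
Rule 2 applies to /ʃ/ (between /u/ and /i/: between two vowels) → [ʒ].
/i/ (between /ʃ/ and /ʃ/) is in the target of rule 3 but the environment (before a nasal consonant) is not met → [i].
/ʃ/ (word-final) is in the target of rule 2 but the environment (between two vowels) is not met → [ʃ].

[tõmãnwuʒiʃ]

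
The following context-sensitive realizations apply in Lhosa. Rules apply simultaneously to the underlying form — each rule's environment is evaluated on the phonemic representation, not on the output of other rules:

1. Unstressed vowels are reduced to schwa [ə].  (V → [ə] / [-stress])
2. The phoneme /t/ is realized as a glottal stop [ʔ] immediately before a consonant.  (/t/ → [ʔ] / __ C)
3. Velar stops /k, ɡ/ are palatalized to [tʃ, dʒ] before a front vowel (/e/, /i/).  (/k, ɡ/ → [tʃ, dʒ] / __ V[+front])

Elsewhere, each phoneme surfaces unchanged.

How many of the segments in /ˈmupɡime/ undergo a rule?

Segments that undergo a rule: /ɡ/ → [dʒ] (rule 3); /i/ → [ə] (rule 1); /e/ → [ə] (rule 1).
All other segments surface unchanged.

3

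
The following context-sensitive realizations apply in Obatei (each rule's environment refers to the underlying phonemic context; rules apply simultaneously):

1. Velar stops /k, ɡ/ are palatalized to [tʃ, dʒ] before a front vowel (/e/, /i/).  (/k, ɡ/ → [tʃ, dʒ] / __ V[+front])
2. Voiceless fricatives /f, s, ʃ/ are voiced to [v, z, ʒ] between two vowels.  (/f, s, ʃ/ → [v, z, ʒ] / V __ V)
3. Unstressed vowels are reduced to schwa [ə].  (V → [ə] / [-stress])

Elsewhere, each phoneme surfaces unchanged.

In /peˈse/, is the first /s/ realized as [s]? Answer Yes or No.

No

/s/ meets the environment for rule 2 (between two vowels) → [z].
The actual realization is [z], not [s].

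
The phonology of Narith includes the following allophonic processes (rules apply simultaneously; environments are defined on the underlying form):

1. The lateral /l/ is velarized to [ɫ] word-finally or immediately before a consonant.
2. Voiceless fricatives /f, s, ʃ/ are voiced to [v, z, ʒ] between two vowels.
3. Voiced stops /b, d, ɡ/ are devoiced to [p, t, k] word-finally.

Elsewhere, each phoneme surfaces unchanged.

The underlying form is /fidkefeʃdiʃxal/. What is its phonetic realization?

/f/ — word-initial; rule 2 does not apply here → [f].
/i/ stays [i].
/d/ (between /i/ and /k/) is in the target of rule 3 but the environment (word-finally) is not met → [d].
/k/ (between /d/ and /e/): no rule targets it → [k].
/e/ (between /k/ and /f/): no rule targets it → [e].
/f/ meets the environment for rule 2 (between two vowels) → [v].
/e/ (between /f/ and /ʃ/): no rule targets it → [e].
/ʃ/ (between /e/ and /d/) fails the environment for rule 2, so it stays [ʃ].
/d/ (between /ʃ/ and /i/) is in the target of rule 3 but the environment (word-finally) is not met → [d].
/i/ — not in any rule's target class → [i].
/ʃ/ (between /i/ and /x/): rule 2 targets it, but not between two vowels → unchanged [ʃ].
/x/ (between /ʃ/ and /a/) is unaffected → [x].
/a/ stays [a].
/l/ — word-final, word-finally or immediately before a consonant — surfaces as [ɫ] (rule 1).

[fidkeveʃdiʃxaɫ]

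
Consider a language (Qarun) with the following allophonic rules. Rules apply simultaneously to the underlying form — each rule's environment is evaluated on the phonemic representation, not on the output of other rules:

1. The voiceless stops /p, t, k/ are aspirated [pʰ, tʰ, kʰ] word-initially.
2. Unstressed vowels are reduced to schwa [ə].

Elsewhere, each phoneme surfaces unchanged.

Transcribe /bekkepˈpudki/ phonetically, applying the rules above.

[bəkkəpˈpudkə]

/b/ (word-initial): no rule targets it → [b].
/e/ meets the environment for rule 2 (in an unstressed syllable) → [ə].
/k/ (between /e/ and /k/) fails the environment for rule 1, so it stays [k].
/k/ (between /k/ and /e/) is in the target of rule 1 but the environment (word-initially) is not met → [k].
/e/ (between /k/ and /p/) occurs in an unstressed syllable → [ə] by rule 2.
/p/ (between /e/ and /p/) is in the target of rule 1 but the environment (word-initially) is not met → [p].
/p/ (between /p/ and /u/): rule 1 targets it, but not word-initially → unchanged [p].
/u/ (between /p/ and /d/) is in the target of rule 2 but the environment (in an unstressed syllable) is not met → [u].
/d/ (between /u/ and /k/) is unaffected → [d].
/k/ — between /d/ and /i/; rule 1 does not apply here → [k].
/i/ (word-final): in an unstressed syllable, so rule 2 applies → [ə].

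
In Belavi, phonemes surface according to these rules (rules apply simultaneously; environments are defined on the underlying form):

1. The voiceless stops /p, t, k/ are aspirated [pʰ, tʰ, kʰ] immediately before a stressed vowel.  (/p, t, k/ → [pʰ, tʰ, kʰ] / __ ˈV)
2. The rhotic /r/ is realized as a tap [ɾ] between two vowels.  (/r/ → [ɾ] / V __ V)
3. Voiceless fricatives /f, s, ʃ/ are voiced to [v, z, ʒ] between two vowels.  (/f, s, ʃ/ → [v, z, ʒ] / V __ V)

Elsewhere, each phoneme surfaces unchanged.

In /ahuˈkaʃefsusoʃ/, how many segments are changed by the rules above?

3

Segments that undergo a rule: /k/ → [kʰ] (rule 1); /ʃ/ → [ʒ] (rule 3); /s/ → [z] (rule 3).
All other segments surface unchanged.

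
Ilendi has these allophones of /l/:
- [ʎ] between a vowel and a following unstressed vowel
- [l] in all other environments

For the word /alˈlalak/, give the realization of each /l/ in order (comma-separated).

Occurrence 1 (position 2): no conditioning environment matches → elsewhere allophone [l].
Occurrence 2 (position 3): no conditioning environment matches → elsewhere allophone [l].
Occurrence 3 (position 5): between a vowel and a following unstressed vowel → [ʎ].

[l], [l], [ʎ]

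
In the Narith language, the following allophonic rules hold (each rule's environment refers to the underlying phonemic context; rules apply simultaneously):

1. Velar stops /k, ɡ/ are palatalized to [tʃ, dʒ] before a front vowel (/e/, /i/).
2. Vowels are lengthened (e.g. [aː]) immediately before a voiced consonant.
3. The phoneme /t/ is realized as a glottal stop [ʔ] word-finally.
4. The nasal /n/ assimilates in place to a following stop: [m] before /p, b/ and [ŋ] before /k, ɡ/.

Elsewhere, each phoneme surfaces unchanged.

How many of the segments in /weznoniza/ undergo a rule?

Segments that undergo a rule: /e/ → [eː] (rule 2); /o/ → [oː] (rule 2); /i/ → [iː] (rule 2).
All other segments surface unchanged.

3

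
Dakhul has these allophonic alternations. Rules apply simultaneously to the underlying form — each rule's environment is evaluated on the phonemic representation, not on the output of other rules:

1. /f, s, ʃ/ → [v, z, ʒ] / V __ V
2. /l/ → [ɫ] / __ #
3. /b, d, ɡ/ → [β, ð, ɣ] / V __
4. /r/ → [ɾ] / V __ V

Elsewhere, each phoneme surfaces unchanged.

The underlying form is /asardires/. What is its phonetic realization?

/a/ (word-initial) is unaffected → [a].
/s/ (between /a/ and /a/) occurs between two vowels → [z] by rule 1.
/a/ — not in any rule's target class → [a].
/r/ (between /a/ and /d/) is in the target of rule 4 but the environment (between two vowels) is not met → [r].
/d/ (between /r/ and /i/) fails the environment for rule 3, so it stays [d].
/i/ (between /d/ and /r/) is unaffected → [i].
/r/ — between /i/ and /e/, between two vowels — surfaces as [ɾ] (rule 4).
/e/ (between /r/ and /s/): no rule targets it → [e].
/s/ (word-final) is in the target of rule 1 but the environment (between two vowels) is not met → [s].

[azardiɾes]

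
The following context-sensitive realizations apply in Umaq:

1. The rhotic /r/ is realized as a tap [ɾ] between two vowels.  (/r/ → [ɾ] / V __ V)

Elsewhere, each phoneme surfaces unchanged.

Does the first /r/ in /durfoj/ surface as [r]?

Yes

/r/ — between /u/ and /f/; rule 1 does not apply here → [r].
The actual realization is [r], which matches [r].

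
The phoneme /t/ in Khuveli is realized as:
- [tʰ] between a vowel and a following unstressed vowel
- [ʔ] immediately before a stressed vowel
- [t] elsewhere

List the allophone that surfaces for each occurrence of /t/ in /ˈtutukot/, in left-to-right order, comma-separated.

Occurrence 1 (position 1): immediately before a stressed vowel → [ʔ].
Occurrence 2 (position 3): between a vowel and a following unstressed vowel → [tʰ].
Occurrence 3 (position 7): no conditioning environment matches → elsewhere allophone [t].

[ʔ], [tʰ], [t]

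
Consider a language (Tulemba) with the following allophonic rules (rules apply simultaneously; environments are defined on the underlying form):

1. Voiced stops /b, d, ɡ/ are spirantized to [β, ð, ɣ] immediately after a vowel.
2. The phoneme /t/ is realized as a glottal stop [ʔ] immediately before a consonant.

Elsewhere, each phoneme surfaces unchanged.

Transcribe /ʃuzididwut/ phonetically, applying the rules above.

/ʃ/ (word-initial) is unaffected → [ʃ].
/u/ (between /ʃ/ and /z/): no rule targets it → [u].
/z/ (between /u/ and /i/) is unaffected → [z].
/i/ (between /z/ and /d/) is unaffected → [i].
Rule 1 applies to /d/ (between /i/ and /i/: immediately after a vowel) → [ð].
/i/ (between /d/ and /d/) is unaffected → [i].
/d/ meets the environment for rule 1 (immediately after a vowel) → [ð].
/w/ stays [w].
/u/ stays [u].
/t/ (word-final): rule 2 targets it, but not immediately before a consonant → unchanged [t].

[ʃuziðiðwut]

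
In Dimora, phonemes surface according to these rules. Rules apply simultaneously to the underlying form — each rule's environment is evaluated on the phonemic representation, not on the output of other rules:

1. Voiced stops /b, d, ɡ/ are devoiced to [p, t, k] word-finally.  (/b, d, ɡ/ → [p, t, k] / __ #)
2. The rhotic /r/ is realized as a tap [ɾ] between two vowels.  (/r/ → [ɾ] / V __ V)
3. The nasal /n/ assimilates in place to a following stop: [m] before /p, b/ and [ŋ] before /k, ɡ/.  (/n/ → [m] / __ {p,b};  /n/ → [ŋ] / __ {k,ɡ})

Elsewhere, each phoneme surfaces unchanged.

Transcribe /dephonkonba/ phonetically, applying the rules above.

[dephoŋkomba]

/d/ (word-initial): rule 1 targets it, but not word-finally → unchanged [d].
/e/ (between /d/ and /p/): no rule targets it → [e].
/p/ (between /e/ and /h/): no rule targets it → [p].
/h/ (between /p/ and /o/): no rule targets it → [h].
/o/ — not in any rule's target class → [o].
/n/ meets the environment for rule 3 (before a labial or velar stop) → [ŋ].
/k/ (between /n/ and /o/) is unaffected → [k].
/o/ (between /k/ and /n/): no rule targets it → [o].
/n/ — between /o/ and /b/, before a labial or velar stop — surfaces as [m] (rule 3).
/b/ (between /n/ and /a/) is in the target of rule 1 but the environment (word-finally) is not met → [b].
/a/ (word-final) is unaffected → [a].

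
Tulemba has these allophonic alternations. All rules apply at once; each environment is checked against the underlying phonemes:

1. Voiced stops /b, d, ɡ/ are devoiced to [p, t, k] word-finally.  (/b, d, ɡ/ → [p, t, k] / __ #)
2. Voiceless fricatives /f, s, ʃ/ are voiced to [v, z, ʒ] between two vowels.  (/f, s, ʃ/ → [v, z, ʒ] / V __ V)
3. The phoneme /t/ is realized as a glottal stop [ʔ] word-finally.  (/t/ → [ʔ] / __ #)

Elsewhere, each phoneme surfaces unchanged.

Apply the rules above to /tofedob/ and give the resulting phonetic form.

[tovedop]

/t/ (word-initial) is in the target of rule 3 but the environment (word-finally) is not met → [t].
/o/ (between /t/ and /f/) is unaffected → [o].
/f/ (between /o/ and /e/) occurs between two vowels → [v] by rule 2.
/e/ (between /f/ and /d/): no rule targets it → [e].
/d/ (between /e/ and /o/) is in the target of rule 1 but the environment (word-finally) is not met → [d].
/o/ — not in any rule's target class → [o].
/b/ (word-final): word-finally, so rule 1 applies → [p].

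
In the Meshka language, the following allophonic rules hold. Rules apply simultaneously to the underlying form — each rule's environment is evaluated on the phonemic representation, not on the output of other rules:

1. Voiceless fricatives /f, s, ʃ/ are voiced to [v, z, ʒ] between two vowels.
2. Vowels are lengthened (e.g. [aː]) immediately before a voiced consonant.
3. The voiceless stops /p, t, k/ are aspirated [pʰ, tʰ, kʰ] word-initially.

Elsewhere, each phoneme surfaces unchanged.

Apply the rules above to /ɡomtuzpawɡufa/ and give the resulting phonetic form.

[ɡoːmtuːzpaːwɡuva]

/ɡ/ (word-initial): no rule targets it → [ɡ].
/o/ (between /ɡ/ and /m/) occurs before a voiced consonant → [oː] by rule 2.
/m/ — not in any rule's target class → [m].
/t/ — between /m/ and /u/; rule 3 does not apply here → [t].
/u/ — between /t/ and /z/, before a voiced consonant — surfaces as [uː] (rule 2).
/z/ (between /u/ and /p/): no rule targets it → [z].
/p/ (between /z/ and /a/): rule 3 targets it, but not word-initially → unchanged [p].
Rule 2 applies to /a/ (between /p/ and /w/: before a voiced consonant) → [aː].
/w/ (between /a/ and /ɡ/): no rule targets it → [w].
/ɡ/ (between /w/ and /u/) is unaffected → [ɡ].
/u/ — between /ɡ/ and /f/; rule 2 does not apply here → [u].
/f/ — between /u/ and /a/, between two vowels — surfaces as [v] (rule 1).
/a/ (word-final) is in the target of rule 2 but the environment (before a voiced consonant) is not met → [a].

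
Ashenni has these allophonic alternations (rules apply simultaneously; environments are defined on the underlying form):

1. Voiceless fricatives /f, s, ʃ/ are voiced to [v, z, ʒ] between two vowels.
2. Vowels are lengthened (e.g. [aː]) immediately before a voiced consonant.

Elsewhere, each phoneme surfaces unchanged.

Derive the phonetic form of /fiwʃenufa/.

[fiːwʃeːnuva]

/f/ (word-initial) fails the environment for rule 1, so it stays [f].
/i/ meets the environment for rule 2 (before a voiced consonant) → [iː].
/w/ — not in any rule's target class → [w].
/ʃ/ (between /w/ and /e/) fails the environment for rule 1, so it stays [ʃ].
/e/ (between /ʃ/ and /n/): before a voiced consonant, so rule 2 applies → [eː].
/n/ — not in any rule's target class → [n].
/u/ (between /n/ and /f/): rule 2 targets it, but not before a voiced consonant → unchanged [u].
/f/ meets the environment for rule 1 (between two vowels) → [v].
/a/ (word-final) is in the target of rule 2 but the environment (before a voiced consonant) is not met → [a].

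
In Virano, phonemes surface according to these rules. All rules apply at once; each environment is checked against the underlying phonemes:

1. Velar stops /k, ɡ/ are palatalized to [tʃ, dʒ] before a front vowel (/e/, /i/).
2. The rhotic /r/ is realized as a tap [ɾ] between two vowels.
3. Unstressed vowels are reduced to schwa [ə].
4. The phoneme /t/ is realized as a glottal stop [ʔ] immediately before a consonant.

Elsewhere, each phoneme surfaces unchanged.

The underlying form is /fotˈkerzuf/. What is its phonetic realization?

/o/ — between /f/ and /t/, in an unstressed syllable — surfaces as [ə] (rule 3).
/t/ meets the environment for rule 4 (immediately before a consonant) → [ʔ].
/k/ (between /t/ and /e/): before a front vowel, so rule 1 applies → [tʃ].
/e/ — between /k/ and /r/; rule 3 does not apply here → [e].
/r/ — between /e/ and /z/; rule 2 does not apply here → [r].
/u/ — between /z/ and /f/, in an unstressed syllable — surfaces as [ə] (rule 3).

[fəʔˈtʃerzəf]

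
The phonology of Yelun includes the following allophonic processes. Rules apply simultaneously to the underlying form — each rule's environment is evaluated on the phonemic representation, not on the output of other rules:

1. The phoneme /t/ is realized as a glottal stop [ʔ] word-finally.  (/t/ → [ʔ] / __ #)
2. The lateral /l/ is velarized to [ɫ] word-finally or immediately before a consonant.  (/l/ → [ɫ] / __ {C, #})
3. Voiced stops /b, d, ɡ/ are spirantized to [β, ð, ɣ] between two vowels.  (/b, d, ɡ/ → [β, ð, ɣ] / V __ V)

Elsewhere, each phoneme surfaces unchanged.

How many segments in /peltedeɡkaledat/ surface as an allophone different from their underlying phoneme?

Segments that undergo a rule: /l/ → [ɫ] (rule 2); /d/ → [ð] (rule 3); /d/ → [ð] (rule 3); /t/ → [ʔ] (rule 1).
All other segments surface unchanged.

4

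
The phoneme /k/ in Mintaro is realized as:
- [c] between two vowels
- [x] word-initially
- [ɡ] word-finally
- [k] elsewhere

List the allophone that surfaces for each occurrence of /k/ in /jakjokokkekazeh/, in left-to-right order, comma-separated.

[k], [c], [k], [k], [c]

Occurrence 1 (position 3): no conditioning environment matches → elsewhere allophone [k].
Occurrence 2 (position 6): between two vowels → [c].
Occurrence 3 (position 8): no conditioning environment matches → elsewhere allophone [k].
Occurrence 4 (position 9): no conditioning environment matches → elsewhere allophone [k].
Occurrence 5 (position 11): between two vowels → [c].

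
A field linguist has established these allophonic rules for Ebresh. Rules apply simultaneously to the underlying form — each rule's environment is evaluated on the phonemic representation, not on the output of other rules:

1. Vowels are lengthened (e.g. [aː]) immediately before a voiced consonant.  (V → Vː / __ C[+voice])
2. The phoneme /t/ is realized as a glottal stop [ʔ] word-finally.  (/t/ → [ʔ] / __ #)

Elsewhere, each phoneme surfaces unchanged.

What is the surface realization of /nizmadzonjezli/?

[niːzmaːdzoːnjeːzli]

/n/ (word-initial): no rule targets it → [n].
/i/ (between /n/ and /z/) occurs before a voiced consonant → [iː] by rule 1.
/z/ — not in any rule's target class → [z].
/m/ (between /z/ and /a/) is unaffected → [m].
/a/ — between /m/ and /d/, before a voiced consonant — surfaces as [aː] (rule 1).
/d/ (between /a/ and /z/) is unaffected → [d].
/z/ (between /d/ and /o/): no rule targets it → [z].
/o/ meets the environment for rule 1 (before a voiced consonant) → [oː].
/n/ — not in any rule's target class → [n].
/j/ stays [j].
/e/ — between /j/ and /z/, before a voiced consonant — surfaces as [eː] (rule 1).
/z/ — not in any rule's target class → [z].
/l/ stays [l].
/i/ (word-final) fails the environment for rule 1, so it stays [i].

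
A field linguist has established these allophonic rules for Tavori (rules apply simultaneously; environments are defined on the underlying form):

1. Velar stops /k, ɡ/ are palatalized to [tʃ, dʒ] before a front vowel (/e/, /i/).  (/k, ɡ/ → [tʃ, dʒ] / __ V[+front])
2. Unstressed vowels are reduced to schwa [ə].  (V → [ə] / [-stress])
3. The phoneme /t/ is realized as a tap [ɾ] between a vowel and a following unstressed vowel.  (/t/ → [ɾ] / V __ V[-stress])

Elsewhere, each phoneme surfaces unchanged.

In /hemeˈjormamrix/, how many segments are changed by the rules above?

Segments that undergo a rule: /e/ → [ə] (rule 2); /e/ → [ə] (rule 2); /a/ → [ə] (rule 2); /i/ → [ə] (rule 2).
All other segments surface unchanged.

4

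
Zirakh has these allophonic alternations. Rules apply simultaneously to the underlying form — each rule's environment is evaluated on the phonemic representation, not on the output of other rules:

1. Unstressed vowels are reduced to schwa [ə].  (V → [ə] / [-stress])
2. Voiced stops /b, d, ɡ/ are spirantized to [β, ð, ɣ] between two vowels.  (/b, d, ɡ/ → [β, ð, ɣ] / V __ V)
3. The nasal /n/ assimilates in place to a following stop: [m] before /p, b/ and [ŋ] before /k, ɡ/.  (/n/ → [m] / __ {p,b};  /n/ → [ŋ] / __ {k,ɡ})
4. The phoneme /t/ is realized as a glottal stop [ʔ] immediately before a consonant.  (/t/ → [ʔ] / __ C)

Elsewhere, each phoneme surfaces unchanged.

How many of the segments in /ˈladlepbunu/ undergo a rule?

Segments that undergo a rule: /e/ → [ə] (rule 1); /u/ → [ə] (rule 1); /u/ → [ə] (rule 1).
All other segments surface unchanged.

3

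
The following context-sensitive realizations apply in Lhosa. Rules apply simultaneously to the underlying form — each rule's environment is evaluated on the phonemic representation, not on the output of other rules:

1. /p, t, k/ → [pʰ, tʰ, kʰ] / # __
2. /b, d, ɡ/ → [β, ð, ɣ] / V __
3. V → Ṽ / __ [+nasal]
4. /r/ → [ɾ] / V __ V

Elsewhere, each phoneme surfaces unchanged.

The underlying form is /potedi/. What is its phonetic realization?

[pʰoteði]

/p/ (word-initial) occurs word-initially → [pʰ] by rule 1.
/o/ (between /p/ and /t/): rule 3 targets it, but not before a nasal consonant → unchanged [o].
/t/ (between /o/ and /e/): rule 1 targets it, but not word-initially → unchanged [t].
/e/ (between /t/ and /d/) is in the target of rule 3 but the environment (before a nasal consonant) is not met → [e].
/d/ meets the environment for rule 2 (immediately after a vowel) → [ð].
/i/ (word-final): rule 3 targets it, but not before a nasal consonant → unchanged [i].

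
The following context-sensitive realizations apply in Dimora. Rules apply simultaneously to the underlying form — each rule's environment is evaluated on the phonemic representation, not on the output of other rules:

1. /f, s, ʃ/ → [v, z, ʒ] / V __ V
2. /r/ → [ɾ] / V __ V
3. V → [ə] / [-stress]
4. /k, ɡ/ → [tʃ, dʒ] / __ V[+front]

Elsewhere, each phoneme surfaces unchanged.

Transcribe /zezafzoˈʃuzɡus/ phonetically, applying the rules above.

[zəzəfzəˈʒuzɡəs]

/z/ (word-initial): no rule targets it → [z].
/e/ (between /z/ and /z/): in an unstressed syllable, so rule 3 applies → [ə].
/z/ stays [z].
/a/ (between /z/ and /f/) occurs in an unstressed syllable → [ə] by rule 3.
/f/ — between /a/ and /z/; rule 1 does not apply here → [f].
/z/ (between /f/ and /o/) is unaffected → [z].
/o/ — between /z/ and /ʃ/, in an unstressed syllable — surfaces as [ə] (rule 3).
/ʃ/ (between /o/ and /u/) occurs between two vowels → [ʒ] by rule 1.
/u/ (between /ʃ/ and /z/) fails the environment for rule 3, so it stays [u].
/z/ — not in any rule's target class → [z].
/ɡ/ (between /z/ and /u/): rule 4 targets it, but not before a front vowel → unchanged [ɡ].
Rule 3 applies to /u/ (between /ɡ/ and /s/: in an unstressed syllable) → [ə].
/s/ (word-final) fails the environment for rule 1, so it stays [s].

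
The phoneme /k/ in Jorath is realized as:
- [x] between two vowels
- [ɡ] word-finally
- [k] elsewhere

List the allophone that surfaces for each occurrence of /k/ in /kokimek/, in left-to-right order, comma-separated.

[k], [x], [ɡ]

Occurrence 1 (position 1): no conditioning environment matches → elsewhere allophone [k].
Occurrence 2 (position 3): between two vowels → [x].
Occurrence 3 (position 7): word-finally → [ɡ].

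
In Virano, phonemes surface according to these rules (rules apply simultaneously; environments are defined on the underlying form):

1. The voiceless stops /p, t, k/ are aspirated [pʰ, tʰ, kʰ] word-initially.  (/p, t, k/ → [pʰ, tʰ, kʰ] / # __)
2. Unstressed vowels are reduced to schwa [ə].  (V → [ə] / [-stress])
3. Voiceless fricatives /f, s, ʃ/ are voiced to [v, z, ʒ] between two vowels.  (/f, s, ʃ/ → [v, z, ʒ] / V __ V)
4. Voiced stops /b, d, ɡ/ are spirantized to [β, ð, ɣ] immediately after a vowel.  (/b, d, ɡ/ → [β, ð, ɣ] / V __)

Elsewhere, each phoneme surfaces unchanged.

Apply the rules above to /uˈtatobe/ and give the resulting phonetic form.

/u/ meets the environment for rule 2 (in an unstressed syllable) → [ə].
/t/ (between /u/ and /a/) fails the environment for rule 1, so it stays [t].
/a/ (between /t/ and /t/) fails the environment for rule 2, so it stays [a].
/t/ (between /a/ and /o/): rule 1 targets it, but not word-initially → unchanged [t].
/o/ (between /t/ and /b/): in an unstressed syllable, so rule 2 applies → [ə].
/b/ (between /o/ and /e/): immediately after a vowel, so rule 4 applies → [β].
/e/ — word-final, in an unstressed syllable — surfaces as [ə] (rule 2).

[əˈtatəβə]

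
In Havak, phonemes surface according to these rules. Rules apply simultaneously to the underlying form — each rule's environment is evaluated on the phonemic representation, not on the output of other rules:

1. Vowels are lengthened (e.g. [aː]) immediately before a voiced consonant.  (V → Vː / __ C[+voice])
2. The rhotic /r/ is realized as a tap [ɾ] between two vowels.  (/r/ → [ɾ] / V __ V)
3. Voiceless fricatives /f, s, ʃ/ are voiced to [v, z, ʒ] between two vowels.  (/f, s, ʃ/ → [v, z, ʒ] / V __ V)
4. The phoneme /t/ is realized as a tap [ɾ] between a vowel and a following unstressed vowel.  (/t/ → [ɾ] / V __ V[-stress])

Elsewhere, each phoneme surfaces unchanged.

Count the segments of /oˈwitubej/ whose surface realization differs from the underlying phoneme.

Segments that undergo a rule: /o/ → [oː] (rule 1); /t/ → [ɾ] (rule 4); /u/ → [uː] (rule 1); /e/ → [eː] (rule 1).
All other segments surface unchanged.

4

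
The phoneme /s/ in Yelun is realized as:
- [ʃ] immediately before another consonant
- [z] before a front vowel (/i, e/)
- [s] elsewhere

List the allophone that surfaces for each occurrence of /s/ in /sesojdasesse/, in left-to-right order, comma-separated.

[z], [s], [z], [ʃ], [z]

Occurrence 1 (position 1): before a front vowel (/i, e/) → [z].
Occurrence 2 (position 3): no conditioning environment matches → elsewhere allophone [s].
Occurrence 3 (position 8): before a front vowel (/i, e/) → [z].
Occurrence 4 (position 10): immediately before another consonant → [ʃ].
Occurrence 5 (position 11): before a front vowel (/i, e/) → [z].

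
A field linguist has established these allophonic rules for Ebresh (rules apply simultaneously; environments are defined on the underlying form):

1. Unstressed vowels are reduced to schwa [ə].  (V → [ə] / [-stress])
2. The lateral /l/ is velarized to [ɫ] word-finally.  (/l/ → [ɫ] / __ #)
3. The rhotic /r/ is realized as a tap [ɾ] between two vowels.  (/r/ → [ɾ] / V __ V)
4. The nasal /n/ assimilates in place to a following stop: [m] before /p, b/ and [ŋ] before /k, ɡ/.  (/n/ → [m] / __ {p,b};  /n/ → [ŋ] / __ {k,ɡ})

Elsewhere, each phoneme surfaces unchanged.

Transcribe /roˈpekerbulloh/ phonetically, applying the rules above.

/r/ (word-initial) is in the target of rule 3 but the environment (between two vowels) is not met → [r].
/o/ meets the environment for rule 1 (in an unstressed syllable) → [ə].
/p/ — not in any rule's target class → [p].
/e/ — between /p/ and /k/; rule 1 does not apply here → [e].
/k/ — not in any rule's target class → [k].
Rule 1 applies to /e/ (between /k/ and /r/: in an unstressed syllable) → [ə].
/r/ (between /e/ and /b/) is in the target of rule 3 but the environment (between two vowels) is not met → [r].
/b/ (between /r/ and /u/) is unaffected → [b].
/u/ — between /b/ and /l/, in an unstressed syllable — surfaces as [ə] (rule 1).
/l/ (between /u/ and /l/): rule 2 targets it, but not word-finally → unchanged [l].
/l/ (between /l/ and /o/): rule 2 targets it, but not word-finally → unchanged [l].
/o/ meets the environment for rule 1 (in an unstressed syllable) → [ə].
/h/ (word-final): no rule targets it → [h].

[rəˈpekərbəlləh]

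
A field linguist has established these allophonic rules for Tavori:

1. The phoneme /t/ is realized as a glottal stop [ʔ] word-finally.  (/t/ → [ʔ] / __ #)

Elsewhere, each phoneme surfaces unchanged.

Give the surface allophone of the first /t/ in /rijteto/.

/t/ (between /j/ and /e/) is in the target of rule 1 but the environment (word-finally) is not met → [t].

[t]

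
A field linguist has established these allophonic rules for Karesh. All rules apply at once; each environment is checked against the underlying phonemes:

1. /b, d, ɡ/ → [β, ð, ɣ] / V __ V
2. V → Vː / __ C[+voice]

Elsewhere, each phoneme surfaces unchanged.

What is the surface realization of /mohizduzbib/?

/o/ (between /m/ and /h/) fails the environment for rule 2, so it stays [o].
/i/ (between /h/ and /z/): before a voiced consonant, so rule 2 applies → [iː].
/d/ (between /z/ and /u/) fails the environment for rule 1, so it stays [d].
/u/ (between /d/ and /z/) occurs before a voiced consonant → [uː] by rule 2.
/b/ (between /z/ and /i/) fails the environment for rule 1, so it stays [b].
/i/ meets the environment for rule 2 (before a voiced consonant) → [iː].
/b/ (word-final): rule 1 targets it, but not between two vowels → unchanged [b].

[mohiːzduːzbiːb]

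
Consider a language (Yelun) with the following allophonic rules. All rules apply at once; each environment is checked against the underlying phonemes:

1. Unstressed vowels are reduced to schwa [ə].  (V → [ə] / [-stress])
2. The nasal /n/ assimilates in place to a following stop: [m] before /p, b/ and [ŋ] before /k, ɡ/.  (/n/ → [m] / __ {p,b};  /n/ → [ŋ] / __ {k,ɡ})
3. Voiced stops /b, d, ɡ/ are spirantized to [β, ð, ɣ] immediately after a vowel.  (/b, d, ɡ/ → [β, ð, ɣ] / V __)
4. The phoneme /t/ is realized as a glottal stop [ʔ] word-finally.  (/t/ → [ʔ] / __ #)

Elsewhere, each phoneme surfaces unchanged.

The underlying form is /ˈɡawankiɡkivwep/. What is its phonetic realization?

/ɡ/ (word-initial) fails the environment for rule 3, so it stays [ɡ].
/a/ (between /ɡ/ and /w/) is in the target of rule 1 but the environment (in an unstressed syllable) is not met → [a].
/a/ meets the environment for rule 1 (in an unstressed syllable) → [ə].
/n/ meets the environment for rule 2 (before a labial or velar stop) → [ŋ].
/i/ — between /k/ and /ɡ/, in an unstressed syllable — surfaces as [ə] (rule 1).
/ɡ/ (between /i/ and /k/): immediately after a vowel, so rule 3 applies → [ɣ].
/i/ (between /k/ and /v/) occurs in an unstressed syllable → [ə] by rule 1.
/e/ (between /w/ and /p/) occurs in an unstressed syllable → [ə] by rule 1.

[ˈɡawəŋkəɣkəvwəp]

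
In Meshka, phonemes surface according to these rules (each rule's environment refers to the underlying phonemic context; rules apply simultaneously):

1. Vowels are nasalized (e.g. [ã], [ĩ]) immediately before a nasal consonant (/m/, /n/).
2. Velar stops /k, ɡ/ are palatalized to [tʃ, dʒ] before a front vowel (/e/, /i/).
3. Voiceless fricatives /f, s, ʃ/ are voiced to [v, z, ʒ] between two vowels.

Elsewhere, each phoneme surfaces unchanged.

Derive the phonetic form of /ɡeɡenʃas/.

[dʒedʒẽnʃas]

Rule 2 applies to /ɡ/ (word-initial: before a front vowel) → [dʒ].
/e/ (between /ɡ/ and /ɡ/) is in the target of rule 1 but the environment (before a nasal consonant) is not met → [e].
/ɡ/ (between /e/ and /e/): before a front vowel, so rule 2 applies → [dʒ].
/e/ (between /ɡ/ and /n/): before a nasal consonant, so rule 1 applies → [ẽ].
/n/ — not in any rule's target class → [n].
/ʃ/ (between /n/ and /a/) is in the target of rule 3 but the environment (between two vowels) is not met → [ʃ].
/a/ (between /ʃ/ and /s/): rule 1 targets it, but not before a nasal consonant → unchanged [a].
/s/ (word-final) is in the target of rule 3 but the environment (between two vowels) is not met → [s].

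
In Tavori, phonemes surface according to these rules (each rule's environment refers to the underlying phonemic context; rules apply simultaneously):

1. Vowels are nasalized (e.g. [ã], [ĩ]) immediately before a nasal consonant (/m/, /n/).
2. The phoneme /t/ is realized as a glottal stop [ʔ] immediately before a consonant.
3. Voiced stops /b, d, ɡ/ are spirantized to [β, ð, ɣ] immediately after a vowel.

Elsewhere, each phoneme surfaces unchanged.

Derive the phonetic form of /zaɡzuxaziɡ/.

[zaɣzuxaziɣ]

/z/ stays [z].
/a/ — between /z/ and /ɡ/; rule 1 does not apply here → [a].
/ɡ/ — between /a/ and /z/, immediately after a vowel — surfaces as [ɣ] (rule 3).
/z/ stays [z].
/u/ (between /z/ and /x/) is in the target of rule 1 but the environment (before a nasal consonant) is not met → [u].
/x/ (between /u/ and /a/) is unaffected → [x].
/a/ — between /x/ and /z/; rule 1 does not apply here → [a].
/z/ (between /a/ and /i/): no rule targets it → [z].
/i/ (between /z/ and /ɡ/) is in the target of rule 1 but the environment (before a nasal consonant) is not met → [i].
/ɡ/ — word-final, immediately after a vowel — surfaces as [ɣ] (rule 3).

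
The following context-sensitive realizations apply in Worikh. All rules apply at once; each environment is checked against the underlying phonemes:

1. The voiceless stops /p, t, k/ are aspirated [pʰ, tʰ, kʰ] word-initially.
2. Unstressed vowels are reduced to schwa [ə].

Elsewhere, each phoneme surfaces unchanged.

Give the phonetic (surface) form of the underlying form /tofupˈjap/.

[tʰəfəpˈjap]

/t/ meets the environment for rule 1 (word-initially) → [tʰ].
/o/ meets the environment for rule 2 (in an unstressed syllable) → [ə].
/f/ — not in any rule's target class → [f].
/u/ (between /f/ and /p/): in an unstressed syllable, so rule 2 applies → [ə].
/p/ (between /u/ and /j/): rule 1 targets it, but not word-initially → unchanged [p].
/j/ (between /p/ and /a/): no rule targets it → [j].
/a/ (between /j/ and /p/) is in the target of rule 2 but the environment (in an unstressed syllable) is not met → [a].
/p/ (word-final) fails the environment for rule 1, so it stays [p].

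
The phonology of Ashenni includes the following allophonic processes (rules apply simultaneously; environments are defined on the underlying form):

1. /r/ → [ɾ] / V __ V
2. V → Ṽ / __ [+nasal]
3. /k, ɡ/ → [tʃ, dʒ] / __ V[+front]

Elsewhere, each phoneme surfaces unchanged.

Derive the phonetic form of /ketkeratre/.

/k/ — word-initial, before a front vowel — surfaces as [tʃ] (rule 3).
/e/ (between /k/ and /t/): rule 2 targets it, but not before a nasal consonant → unchanged [e].
/t/ (between /e/ and /k/) is unaffected → [t].
/k/ meets the environment for rule 3 (before a front vowel) → [tʃ].
/e/ (between /k/ and /r/): rule 2 targets it, but not before a nasal consonant → unchanged [e].
Rule 1 applies to /r/ (between /e/ and /a/: between two vowels) → [ɾ].
/a/ (between /r/ and /t/) is in the target of rule 2 but the environment (before a nasal consonant) is not met → [a].
/t/ (between /a/ and /r/): no rule targets it → [t].
/r/ — between /t/ and /e/; rule 1 does not apply here → [r].
/e/ (word-final) fails the environment for rule 2, so it stays [e].

[tʃettʃeɾatre]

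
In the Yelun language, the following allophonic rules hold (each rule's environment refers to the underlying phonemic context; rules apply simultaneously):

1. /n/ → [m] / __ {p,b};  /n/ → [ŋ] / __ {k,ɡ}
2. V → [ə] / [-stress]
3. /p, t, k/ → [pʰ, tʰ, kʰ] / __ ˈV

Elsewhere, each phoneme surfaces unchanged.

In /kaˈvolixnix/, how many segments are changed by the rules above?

3

Segments that undergo a rule: /a/ → [ə] (rule 2); /i/ → [ə] (rule 2); /i/ → [ə] (rule 2).
All other segments surface unchanged.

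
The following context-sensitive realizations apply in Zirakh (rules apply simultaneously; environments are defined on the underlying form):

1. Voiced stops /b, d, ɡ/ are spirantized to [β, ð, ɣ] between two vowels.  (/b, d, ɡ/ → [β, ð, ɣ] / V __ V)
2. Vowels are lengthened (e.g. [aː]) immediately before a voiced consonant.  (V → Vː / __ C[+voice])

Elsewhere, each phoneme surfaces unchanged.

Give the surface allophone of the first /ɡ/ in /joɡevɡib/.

/ɡ/ meets the environment for rule 1 (between two vowels) → [ɣ].

[ɣ]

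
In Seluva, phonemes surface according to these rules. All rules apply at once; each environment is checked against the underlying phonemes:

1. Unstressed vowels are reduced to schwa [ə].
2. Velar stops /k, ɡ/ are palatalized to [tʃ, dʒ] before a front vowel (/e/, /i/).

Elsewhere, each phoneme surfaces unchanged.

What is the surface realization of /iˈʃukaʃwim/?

[əˈʃukəʃwəm]

/i/ meets the environment for rule 1 (in an unstressed syllable) → [ə].
/ʃ/ — not in any rule's target class → [ʃ].
/u/ (between /ʃ/ and /k/): rule 1 targets it, but not in an unstressed syllable → unchanged [u].
/k/ (between /u/ and /a/): rule 2 targets it, but not before a front vowel → unchanged [k].
/a/ — between /k/ and /ʃ/, in an unstressed syllable — surfaces as [ə] (rule 1).
/ʃ/ (between /a/ and /w/) is unaffected → [ʃ].
/w/ (between /ʃ/ and /i/) is unaffected → [w].
/i/ — between /w/ and /m/, in an unstressed syllable — surfaces as [ə] (rule 1).
/m/ (word-final) is unaffected → [m].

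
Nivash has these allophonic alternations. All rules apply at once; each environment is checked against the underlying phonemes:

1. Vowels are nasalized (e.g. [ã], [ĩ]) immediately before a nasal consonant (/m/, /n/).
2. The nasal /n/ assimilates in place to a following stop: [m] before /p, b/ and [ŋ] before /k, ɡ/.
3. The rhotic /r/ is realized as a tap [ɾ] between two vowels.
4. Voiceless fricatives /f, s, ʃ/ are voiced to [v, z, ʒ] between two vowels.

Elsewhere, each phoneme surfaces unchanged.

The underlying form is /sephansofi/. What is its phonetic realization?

[sephãnsovi]

/s/ (word-initial) fails the environment for rule 4, so it stays [s].
/e/ — between /s/ and /p/; rule 1 does not apply here → [e].
/p/ stays [p].
/h/ (between /p/ and /a/) is unaffected → [h].
/a/ (between /h/ and /n/) occurs before a nasal consonant → [ã] by rule 1.
/n/ — between /a/ and /s/; rule 2 does not apply here → [n].
/s/ (between /n/ and /o/) fails the environment for rule 4, so it stays [s].
/o/ (between /s/ and /f/) fails the environment for rule 1, so it stays [o].
Rule 4 applies to /f/ (between /o/ and /i/: between two vowels) → [v].
/i/ — word-final; rule 1 does not apply here → [i].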